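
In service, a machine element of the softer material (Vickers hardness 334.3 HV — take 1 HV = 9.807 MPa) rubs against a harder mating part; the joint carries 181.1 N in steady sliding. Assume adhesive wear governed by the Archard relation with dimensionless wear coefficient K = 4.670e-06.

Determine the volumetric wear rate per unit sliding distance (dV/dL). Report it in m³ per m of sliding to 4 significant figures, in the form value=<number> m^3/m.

value=2.580e-13 m^3/m

Intermediates are displayed rounded, and all arithmetic carries full float precision, and rounded once at the end: four significant figures.
Convert: Hardness H = 334.3 HV × 9.807 MPa/HV = 3278 MPa = 3.278e+09 Pa.
Expressed in SI base units: W = 181.1 N, H = 3.278e+09 Pa, K = 4.670e-06.
Rate of wear dV/dL = K·W/H, per unit distance: 4.670e-06 · 181.1 / 3.278e+09 = 2.580e-13 m³/m.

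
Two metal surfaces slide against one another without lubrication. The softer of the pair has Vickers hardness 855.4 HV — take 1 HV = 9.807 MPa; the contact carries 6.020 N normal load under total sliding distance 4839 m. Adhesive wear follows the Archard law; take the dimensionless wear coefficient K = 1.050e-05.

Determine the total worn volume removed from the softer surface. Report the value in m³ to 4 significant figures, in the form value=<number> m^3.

The algebra holds full precision. Intermediate values are printed rounded; one last rounding to 4 significant figures.
Convert: Hardness H = 855.4 HV × 9.807 MPa/HV = 8389 MPa = 8.389e+09 Pa.
As SI base values: W = 6.020 N, H = 8.389e+09 Pa, K = 1.050e-05.
Archard relation: V = K·W·L/H = 1.050e-05 · 6.020 · 4839 / 8.389e+09 = 3.646e-11 m³.

value=3.646e-11 m^3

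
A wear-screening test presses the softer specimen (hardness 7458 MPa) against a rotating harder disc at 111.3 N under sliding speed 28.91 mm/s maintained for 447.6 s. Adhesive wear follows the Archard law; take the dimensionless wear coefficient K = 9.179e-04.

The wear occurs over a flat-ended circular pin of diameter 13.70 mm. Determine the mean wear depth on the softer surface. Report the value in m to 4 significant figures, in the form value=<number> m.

value=1.202e-06 m

Every step holds full precision, and intermediates are printed rounded — a lone final rounding: 4 significant figures.
Convert: Sliding speed v = 28.91 mm/s = 0.02891 m/s. Total distance L = v·t = 0.02891 m/s × 447.6 s = 12.94 m.
Convert: Hardness H = 7458 MPa = 7.458e+09 Pa.
Convert: Pin diameter d = 13.70 mm = 0.01370 m. Contact area A = π·d²/4 = π·(0.01370 m)²/4 = 1.474e-04 m².
As SI base values: W = 111.3 N, H = 7.458e+09 Pa, K = 9.179e-04.
Wear volume V = K·W·L/H = 9.179e-04 · 111.3 · 12.94 / 7.458e+09 = 1.773e-10 m³.
Depth of wear h = V/A = 1.773e-10 / 1.474e-04 = 1.202e-06 m.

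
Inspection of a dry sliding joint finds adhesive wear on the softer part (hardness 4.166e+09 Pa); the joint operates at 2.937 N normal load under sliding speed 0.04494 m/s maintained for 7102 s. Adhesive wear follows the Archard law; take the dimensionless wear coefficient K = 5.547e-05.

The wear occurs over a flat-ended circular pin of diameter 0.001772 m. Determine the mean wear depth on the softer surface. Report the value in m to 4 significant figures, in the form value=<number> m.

value=5.061e-06 m

The intermediates are displayed rounded; all arithmetic keeps full float precision; rounded just once: four significant figures.
Convert: Sliding distance L = v·t = 0.04494 m/s × 7102 s = 319.2 m.
Convert: Contact area A = π·d²/4 = π·(0.001772 m)²/4 = 2.466e-06 m².
As SI base values: W = 2.937 N, H = 4.166e+09 Pa, K = 5.547e-05.
The Archard volume V = K·W·L/H = 5.547e-05 · 2.937 · 319.2 / 4.166e+09 = 1.248e-11 m³.
Mean depth h = V/A = 1.248e-11 / 2.466e-06 = 5.061e-06 m.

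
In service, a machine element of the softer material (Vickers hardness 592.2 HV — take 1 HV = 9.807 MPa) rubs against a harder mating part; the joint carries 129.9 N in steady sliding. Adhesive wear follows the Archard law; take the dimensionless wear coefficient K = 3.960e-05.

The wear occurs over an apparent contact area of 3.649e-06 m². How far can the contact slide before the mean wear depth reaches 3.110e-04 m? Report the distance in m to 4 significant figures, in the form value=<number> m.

value=1281 m

Intermediates are displayed rounded, and each operation maintains full precision — rounded once at the end, at four significant digits.
Hardness H = 592.2 HV × 9.807 MPa/HV = 5808 MPa = 5.808e+09 Pa.
Working in SI base units: W = 129.9 N, H = 5.808e+09 Pa, K = 3.960e-05.
Allowed volume V_lim = h_lim·A = 3.110e-04 · 3.649e-06 = 1.135e-09 m³.
Sliding life L = V_lim·H/(K·W) = 1.135e-09 · 5.808e+09 / (3.960e-05 · 129.9) = 1281 m.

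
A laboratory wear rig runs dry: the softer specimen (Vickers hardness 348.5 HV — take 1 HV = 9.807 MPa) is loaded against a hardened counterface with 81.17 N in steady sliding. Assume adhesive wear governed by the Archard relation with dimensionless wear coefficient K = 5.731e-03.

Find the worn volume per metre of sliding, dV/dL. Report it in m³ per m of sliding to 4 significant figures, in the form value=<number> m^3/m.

Displayed values are rounded, and all working math holds exact precision, and rounded once at the end to four significant digits.
Hardness H = 348.5 HV × 9.807 MPa/HV = 3418 MPa = 3.418e+09 Pa.
SI base units throughout: W = 81.17 N, H = 3.418e+09 Pa, K = 5.731e-03.
Volumetric rate dV/dL = K·W/H, so: 5.731e-03 · 81.17 / 3.418e+09 = 1.361e-10 m³/m.

value=1.361e-10 m^3/m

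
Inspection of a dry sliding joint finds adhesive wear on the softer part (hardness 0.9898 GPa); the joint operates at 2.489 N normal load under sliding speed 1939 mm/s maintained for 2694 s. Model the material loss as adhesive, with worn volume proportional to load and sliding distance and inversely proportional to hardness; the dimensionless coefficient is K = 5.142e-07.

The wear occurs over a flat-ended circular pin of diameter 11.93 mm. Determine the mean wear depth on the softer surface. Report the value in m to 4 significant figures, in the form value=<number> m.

Displayed values are rounded. All arithmetic carries full precision; one last rounding: four significant figures.
Convert: Sliding speed v = 1939 mm/s = 1.939 m/s. Distance L = v·t = 1.939 m/s × 2694 s = 5224 m.
Convert: Hardness H = 0.9898 GPa = 9.898e+08 Pa.
Convert: Pin diameter d = 11.93 mm = 0.01193 m. Contact area A = π·d²/4 = π·(0.01193 m)²/4 = 1.118e-04 m².
Restated in SI base units: W = 2.489 N, H = 9.898e+08 Pa, K = 5.142e-07.
Worn volume V = K·W·L/H = 5.142e-07 · 2.489 · 5224 / 9.898e+08 = 6.754e-12 m³.
Mean depth h = V/A = 6.754e-12 / 1.118e-04 = 6.042e-08 m.

value=6.042e-08 m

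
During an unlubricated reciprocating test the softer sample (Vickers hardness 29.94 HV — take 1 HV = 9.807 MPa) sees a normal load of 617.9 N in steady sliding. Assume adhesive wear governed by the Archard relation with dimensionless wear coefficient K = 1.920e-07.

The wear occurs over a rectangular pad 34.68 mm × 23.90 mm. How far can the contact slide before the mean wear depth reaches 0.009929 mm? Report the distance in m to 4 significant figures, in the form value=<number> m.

value=2.037e+04 m

The intermediates appear rounded, and all arithmetic holds full float precision. Rounded once at the end: 4 significant digits.
Convert: Hardness H = 29.94 HV × 9.807 MPa/HV = 293.6 MPa = 2.936e+08 Pa.
Convert: Pad sides 34.68 mm × 23.90 mm = 0.03468 m × 0.02390 m. Contact area A = 0.03468 m × 0.02390 m = 8.289e-04 m².
Convert: Depth limit h_lim = 0.009929 mm = 9.929e-06 m.
SI base units throughout: W = 617.9 N, H = 2.936e+08 Pa, K = 1.920e-07.
Volume at the limit: V_lim = h_lim·A = 9.929e-06 · 8.289e-04 = 8.230e-09 m³.
Inverting, life L = V_lim·H/(K·W) = 8.230e-09 · 2.936e+08 / (1.920e-07 · 617.9) = 2.037e+04 m.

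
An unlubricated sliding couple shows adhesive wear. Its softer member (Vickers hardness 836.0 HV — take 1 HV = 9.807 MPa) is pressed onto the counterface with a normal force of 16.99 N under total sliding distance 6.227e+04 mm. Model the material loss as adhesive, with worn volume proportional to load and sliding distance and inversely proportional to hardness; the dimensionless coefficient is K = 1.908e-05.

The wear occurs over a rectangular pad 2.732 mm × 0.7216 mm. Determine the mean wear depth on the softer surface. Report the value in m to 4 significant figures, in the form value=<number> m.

Each operation maintains full precision. Intermediates appear rounded; one final rounding: 4 significant digits.
Convert: Distance L = 6.227e+04 mm = 62.27 m.
Convert: Hardness H = 836.0 HV × 9.807 MPa/HV = 8199 MPa = 8.199e+09 Pa.
Convert: Pad sides 2.732 mm × 0.7216 mm = 2.732e-03 m × 7.216e-04 m. Contact area A = 2.732e-03 m × 7.216e-04 m = 1.971e-06 m².
As SI base values: W = 16.99 N, H = 8.199e+09 Pa, K = 1.908e-05.
Worn volume V = K·W·L/H = 1.908e-05 · 16.99 · 62.27 / 8.199e+09 = 2.462e-12 m³.
Depth h = V/A = 2.462e-12 / 1.971e-06 = 1.249e-06 m.

value=1.249e-06 m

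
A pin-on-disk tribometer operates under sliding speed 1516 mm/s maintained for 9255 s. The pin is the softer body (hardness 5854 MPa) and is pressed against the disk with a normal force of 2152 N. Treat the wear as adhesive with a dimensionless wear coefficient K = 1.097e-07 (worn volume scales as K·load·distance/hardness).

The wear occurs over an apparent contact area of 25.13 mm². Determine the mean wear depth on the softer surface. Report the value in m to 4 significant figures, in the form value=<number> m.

value=2.252e-05 m

Shown intermediates are rounded — each operation keeps full precision. Rounded just once, at 4 significant digits.
Convert: Sliding speed v = 1516 mm/s = 1.516 m/s. The distance L = v·t = 1.516 m/s × 9255 s = 1.403e+04 m.
Convert: Hardness H = 5854 MPa = 5.854e+09 Pa.
Convert: Contact area A = 25.13 mm² = 2.513e-05 m².
In SI base units: W = 2152 N, H = 5.854e+09 Pa, K = 1.097e-07.
Wear volume V = K·W·L/H = 1.097e-07 · 2152 · 1.403e+04 / 5.854e+09 = 5.658e-10 m³.
Mean wear depth h = V/A = 5.658e-10 / 2.513e-05 = 2.252e-05 m.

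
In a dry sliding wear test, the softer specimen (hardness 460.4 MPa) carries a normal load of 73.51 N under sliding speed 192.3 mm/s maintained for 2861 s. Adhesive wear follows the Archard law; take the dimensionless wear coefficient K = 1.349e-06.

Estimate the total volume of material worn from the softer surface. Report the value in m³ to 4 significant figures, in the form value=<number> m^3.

value=1.185e-10 m^3

All working math keeps exact precision. The intermediates are shown rounded; rounded once at the end, at four significant digits.
Sliding speed v = 192.3 mm/s = 0.1923 m/s. Total distance L = v·t = 0.1923 m/s × 2861 s = 550.2 m.
Hardness H = 460.4 MPa = 4.604e+08 Pa.
Restated in SI base units: W = 73.51 N, H = 4.604e+08 Pa, K = 1.349e-06.
Volume removed: V = K·W·L/H = 1.349e-06 · 73.51 · 550.2 / 4.604e+08 = 1.185e-10 m³.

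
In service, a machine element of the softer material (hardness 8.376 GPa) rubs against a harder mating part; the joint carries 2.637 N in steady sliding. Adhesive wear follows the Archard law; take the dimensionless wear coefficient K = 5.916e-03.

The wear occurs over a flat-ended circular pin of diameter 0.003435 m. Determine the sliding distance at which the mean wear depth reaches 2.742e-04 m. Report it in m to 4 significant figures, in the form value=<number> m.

value=1364 m

The algebra keeps exact precision — displayed values are rounded — rounded just once: 4 significant figures.
Convert: Hardness H = 8.376 GPa = 8.376e+09 Pa.
Convert: Contact area A = π·d²/4 = π·(0.003435 m)²/4 = 9.267e-06 m².
Restated in SI base units: W = 2.637 N, H = 8.376e+09 Pa, K = 5.916e-03.
Volume at the limit: V_lim = h_lim·A = 2.742e-04 · 9.267e-06 = 2.541e-09 m³.
Sliding life L = V_lim·H/(K·W) = 2.541e-09 · 8.376e+09 / (5.916e-03 · 2.637) = 1364 m.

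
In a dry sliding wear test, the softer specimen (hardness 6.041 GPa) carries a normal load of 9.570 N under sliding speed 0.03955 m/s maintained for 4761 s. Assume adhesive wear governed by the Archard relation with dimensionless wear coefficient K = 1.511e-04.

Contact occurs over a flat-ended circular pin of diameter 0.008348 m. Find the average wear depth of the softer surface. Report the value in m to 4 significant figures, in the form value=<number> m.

value=8.235e-07 m

The intermediates are shown rounded — each operation maintains exact precision; rounded once at the end: 4 significant digits.
Convert: Total distance L = v·t = 0.03955 m/s × 4761 s = 188.3 m.
Convert: Hardness H = 6.041 GPa = 6.041e+09 Pa.
Convert: Contact area A = π·d²/4 = π·(0.008348 m)²/4 = 5.473e-05 m².
In SI base units: W = 9.570 N, H = 6.041e+09 Pa, K = 1.511e-04.
Apply Archard: V = K·W·L/H = 1.511e-04 · 9.570 · 188.3 / 6.041e+09 = 4.507e-11 m³.
Depth h = V/A = 4.507e-11 / 5.473e-05 = 8.235e-07 m.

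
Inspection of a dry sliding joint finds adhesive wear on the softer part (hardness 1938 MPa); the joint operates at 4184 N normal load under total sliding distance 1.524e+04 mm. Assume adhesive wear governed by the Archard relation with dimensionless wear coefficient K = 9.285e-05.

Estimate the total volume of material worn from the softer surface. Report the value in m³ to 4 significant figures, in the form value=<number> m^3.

value=3.055e-09 m^3

The intermediates are shown rounded; each operation carries exact precision — a lone final rounding, at 4 significant digits.
The distance L = 1.524e+04 mm = 15.24 m.
Hardness H = 1938 MPa = 1.938e+09 Pa.
Restated in SI base units: W = 4184 N, H = 1.938e+09 Pa, K = 9.285e-05.
Volume removed: V = K·W·L/H = 9.285e-05 · 4184 · 15.24 / 1.938e+09 = 3.055e-09 m³.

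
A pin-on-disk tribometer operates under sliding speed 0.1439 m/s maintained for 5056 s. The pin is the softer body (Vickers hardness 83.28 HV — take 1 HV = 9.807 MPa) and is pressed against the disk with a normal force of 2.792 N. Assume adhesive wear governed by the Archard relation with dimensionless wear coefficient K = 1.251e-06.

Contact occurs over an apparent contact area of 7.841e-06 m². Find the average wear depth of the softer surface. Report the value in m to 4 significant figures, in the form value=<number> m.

All arithmetic holds full float precision, and intermediate values are printed rounded, and rounded once at the end: 4 significant digits.
Convert: Total distance L = v·t = 0.1439 m/s × 5056 s = 727.6 m.
Convert: Hardness H = 83.28 HV × 9.807 MPa/HV = 816.7 MPa = 8.167e+08 Pa.
In SI base units, W = 2.792 N, H = 8.167e+08 Pa, K = 1.251e-06.
Wear volume V = K·W·L/H = 1.251e-06 · 2.792 · 727.6 / 8.167e+08 = 3.111e-12 m³.
Wear depth h = V/A = 3.111e-12 / 7.841e-06 = 3.968e-07 m.

value=3.968e-07 m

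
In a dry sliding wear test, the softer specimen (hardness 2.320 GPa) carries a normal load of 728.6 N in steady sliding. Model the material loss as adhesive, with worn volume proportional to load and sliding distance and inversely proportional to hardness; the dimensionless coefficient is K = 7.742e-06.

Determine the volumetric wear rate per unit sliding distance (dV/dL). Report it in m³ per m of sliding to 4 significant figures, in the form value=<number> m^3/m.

The computation runs at full float precision; intermediate values are printed rounded. Rounded once at the end: 4 significant figures.
Hardness H = 2.320 GPa = 2.320e+09 Pa.
SI base units throughout: W = 728.6 N, H = 2.320e+09 Pa, K = 7.742e-06.
Volumetric rate dV/dL = K·W/H, per unit distance: 7.742e-06 · 728.6 / 2.320e+09 = 2.431e-12 m³/m.

value=2.431e-12 m^3/m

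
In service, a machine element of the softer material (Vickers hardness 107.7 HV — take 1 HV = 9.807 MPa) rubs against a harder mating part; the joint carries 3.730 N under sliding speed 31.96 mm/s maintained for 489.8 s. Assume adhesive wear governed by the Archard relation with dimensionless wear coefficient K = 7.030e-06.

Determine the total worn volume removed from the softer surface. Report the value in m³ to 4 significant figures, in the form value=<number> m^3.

Displayed values are rounded — the computation maintains full float precision, and one last rounding: four significant digits.
Convert: Sliding speed v = 31.96 mm/s = 0.03196 m/s. Path length L = v·t = 0.03196 m/s × 489.8 s = 15.65 m.
Convert: Hardness H = 107.7 HV × 9.807 MPa/HV = 1056 MPa = 1.056e+09 Pa.
Working in SI base units: W = 3.730 N, H = 1.056e+09 Pa, K = 7.030e-06.
Worn volume V = K·W·L/H = 7.030e-06 · 3.730 · 15.65 / 1.056e+09 = 3.886e-13 m³.

value=3.886e-13 m^3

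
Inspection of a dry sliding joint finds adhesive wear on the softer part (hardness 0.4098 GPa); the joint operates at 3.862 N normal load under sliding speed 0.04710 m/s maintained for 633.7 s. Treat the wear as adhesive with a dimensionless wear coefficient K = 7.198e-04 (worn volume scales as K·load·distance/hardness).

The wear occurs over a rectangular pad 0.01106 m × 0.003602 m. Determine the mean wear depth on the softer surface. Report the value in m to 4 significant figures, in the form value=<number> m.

value=5.082e-06 m

Quoted intermediates are rounded — all arithmetic keeps exact precision. Rounded once at the end: 4 significant digits.
Convert: Path length L = v·t = 0.04710 m/s × 633.7 s = 29.85 m.
Convert: Hardness H = 0.4098 GPa = 4.098e+08 Pa.
Convert: Contact area A = 0.01106 m × 0.003602 m = 3.984e-05 m².
SI base units throughout: W = 3.862 N, H = 4.098e+08 Pa, K = 7.198e-04.
Worn volume V = K·W·L/H = 7.198e-04 · 3.862 · 29.85 / 4.098e+08 = 2.025e-10 m³.
Mean wear depth h = V/A = 2.025e-10 / 3.984e-05 = 5.082e-06 m.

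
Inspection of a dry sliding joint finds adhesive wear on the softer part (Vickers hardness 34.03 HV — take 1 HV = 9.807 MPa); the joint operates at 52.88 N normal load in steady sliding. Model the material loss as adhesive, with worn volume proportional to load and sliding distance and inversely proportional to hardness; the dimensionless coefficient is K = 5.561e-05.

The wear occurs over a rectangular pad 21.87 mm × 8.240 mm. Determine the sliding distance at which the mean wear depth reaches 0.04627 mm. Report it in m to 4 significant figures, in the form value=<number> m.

Displayed values are rounded; all working math maintains full precision. Rounded once at the end: 4 significant figures.
Hardness H = 34.03 HV × 9.807 MPa/HV = 333.7 MPa = 3.337e+08 Pa.
Pad sides 21.87 mm × 8.240 mm = 0.02187 m × 0.008240 m. Contact area A = 0.02187 m × 0.008240 m = 1.802e-04 m².
Depth limit h_lim = 0.04627 mm = 4.627e-05 m.
In SI base units: W = 52.88 N, H = 3.337e+08 Pa, K = 5.561e-05.
Limit volume V_lim = h_lim·A = 4.627e-05 · 1.802e-04 = 8.338e-09 m³.
Sliding life L = V_lim·H/(K·W) = 8.338e-09 · 3.337e+08 / (5.561e-05 · 52.88) = 946.3 m.

value=946.3 m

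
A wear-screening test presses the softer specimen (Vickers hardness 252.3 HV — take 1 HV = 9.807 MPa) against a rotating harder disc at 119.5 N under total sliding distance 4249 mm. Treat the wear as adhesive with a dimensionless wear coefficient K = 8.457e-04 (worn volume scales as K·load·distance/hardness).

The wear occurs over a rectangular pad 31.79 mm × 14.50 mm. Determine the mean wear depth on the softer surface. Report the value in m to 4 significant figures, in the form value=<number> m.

value=3.765e-07 m

The intermediates are displayed rounded, and each operation maintains full float precision — one final rounding, at four significant figures.
Convert: Sliding distance L = 4249 mm = 4.249 m.
Convert: Hardness H = 252.3 HV × 9.807 MPa/HV = 2474 MPa = 2.474e+09 Pa.
Convert: Pad sides 31.79 mm × 14.50 mm = 0.03179 m × 0.01450 m. Contact area A = 0.03179 m × 0.01450 m = 4.610e-04 m².
Collected in SI base units: W = 119.5 N, H = 2.474e+09 Pa, K = 8.457e-04.
Volume removed: V = K·W·L/H = 8.457e-04 · 119.5 · 4.249 / 2.474e+09 = 1.735e-10 m³.
Average depth h = V/A = 1.735e-10 / 4.610e-04 = 3.765e-07 m.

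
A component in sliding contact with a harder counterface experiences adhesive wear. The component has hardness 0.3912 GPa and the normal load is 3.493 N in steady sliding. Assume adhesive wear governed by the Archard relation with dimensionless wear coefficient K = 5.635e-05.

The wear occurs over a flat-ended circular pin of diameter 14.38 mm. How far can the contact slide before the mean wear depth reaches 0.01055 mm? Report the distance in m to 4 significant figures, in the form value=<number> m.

value=3405 m

Each operation holds full float precision; intermediate values appear rounded; a single final rounding, at 4 significant figures.
Hardness H = 0.3912 GPa = 3.912e+08 Pa.
Pin diameter d = 14.38 mm = 0.01438 m. Contact area A = π·d²/4 = π·(0.01438 m)²/4 = 1.624e-04 m².
Depth limit h_lim = 0.01055 mm = 1.055e-05 m.
Working in SI base units: W = 3.493 N, H = 3.912e+08 Pa, K = 5.635e-05.
Volume at the limit: V_lim = h_lim·A = 1.055e-05 · 1.624e-04 = 1.713e-09 m³.
Thus life L = V_lim·H/(K·W) = 1.713e-09 · 3.912e+08 / (5.635e-05 · 3.493) = 3405 m.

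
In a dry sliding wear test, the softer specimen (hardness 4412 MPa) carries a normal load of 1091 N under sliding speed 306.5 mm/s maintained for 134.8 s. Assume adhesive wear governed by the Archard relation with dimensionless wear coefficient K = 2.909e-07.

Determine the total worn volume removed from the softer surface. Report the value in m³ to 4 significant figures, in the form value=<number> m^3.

value=2.972e-12 m^3

Intermediates are displayed rounded, and the algebra keeps full precision; a lone final rounding to 4 significant figures.
Sliding speed v = 306.5 mm/s = 0.3065 m/s. Total distance L = v·t = 0.3065 m/s × 134.8 s = 41.32 m.
Hardness H = 4412 MPa = 4.412e+09 Pa.
In SI base units: W = 1091 N, H = 4.412e+09 Pa, K = 2.909e-07.
Wear volume V = K·W·L/H = 2.909e-07 · 1091 · 41.32 / 4.412e+09 = 2.972e-12 m³.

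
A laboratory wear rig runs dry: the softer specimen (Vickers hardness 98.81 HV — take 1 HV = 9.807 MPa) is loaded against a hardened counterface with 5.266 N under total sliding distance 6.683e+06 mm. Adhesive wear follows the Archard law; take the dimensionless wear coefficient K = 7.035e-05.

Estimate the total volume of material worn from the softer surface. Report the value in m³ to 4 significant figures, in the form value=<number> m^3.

The algebra maintains full float precision; the intermediates are printed rounded. Rounded once at the end, at 4 significant figures.
Convert: Distance L = 6.683e+06 mm = 6683 m.
Convert: Hardness H = 98.81 HV × 9.807 MPa/HV = 969.0 MPa = 9.690e+08 Pa.
Working in SI base units: W = 5.266 N, H = 9.690e+08 Pa, K = 7.035e-05.
Wear volume V = K·W·L/H = 7.035e-05 · 5.266 · 6683 / 9.690e+08 = 2.555e-09 m³.

value=2.555e-09 m^3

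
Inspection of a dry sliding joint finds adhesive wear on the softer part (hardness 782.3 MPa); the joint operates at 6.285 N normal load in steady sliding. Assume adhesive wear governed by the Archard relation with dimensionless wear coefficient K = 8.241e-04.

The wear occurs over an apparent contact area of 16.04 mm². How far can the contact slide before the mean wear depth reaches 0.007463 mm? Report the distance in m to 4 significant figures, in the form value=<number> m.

All working math keeps full float precision. The intermediates appear rounded. Rounded once at the end, at four significant digits.
Convert: Hardness H = 782.3 MPa = 7.823e+08 Pa.
Convert: Contact area A = 16.04 mm² = 1.604e-05 m².
Convert: Depth limit h_lim = 0.007463 mm = 7.463e-06 m.
As SI base values: W = 6.285 N, H = 7.823e+08 Pa, K = 8.241e-04.
Wearable volume V_lim = h_lim·A = 7.463e-06 · 1.604e-05 = 1.197e-10 m³.
Sliding life L = V_lim·H/(K·W) = 1.197e-10 · 7.823e+08 / (8.241e-04 · 6.285) = 18.08 m.

value=18.08 m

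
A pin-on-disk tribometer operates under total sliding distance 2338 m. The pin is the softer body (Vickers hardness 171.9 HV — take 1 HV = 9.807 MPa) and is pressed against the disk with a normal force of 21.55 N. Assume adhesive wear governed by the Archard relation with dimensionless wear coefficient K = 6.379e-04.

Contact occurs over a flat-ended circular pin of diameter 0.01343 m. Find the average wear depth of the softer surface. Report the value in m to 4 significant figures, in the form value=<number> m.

Shown intermediates are rounded. All arithmetic maintains exact precision. Rounded just once: 4 significant figures.
Convert: Hardness H = 171.9 HV × 9.807 MPa/HV = 1686 MPa = 1.686e+09 Pa.
Convert: Contact area A = π·d²/4 = π·(0.01343 m)²/4 = 1.417e-04 m².
SI base units throughout: W = 21.55 N, H = 1.686e+09 Pa, K = 6.379e-04.
Archard relation: V = K·W·L/H = 6.379e-04 · 21.55 · 2338 / 1.686e+09 = 1.906e-08 m³.
Depth h = V/A = 1.906e-08 / 1.417e-04 = 1.346e-04 m.

value=1.346e-04 m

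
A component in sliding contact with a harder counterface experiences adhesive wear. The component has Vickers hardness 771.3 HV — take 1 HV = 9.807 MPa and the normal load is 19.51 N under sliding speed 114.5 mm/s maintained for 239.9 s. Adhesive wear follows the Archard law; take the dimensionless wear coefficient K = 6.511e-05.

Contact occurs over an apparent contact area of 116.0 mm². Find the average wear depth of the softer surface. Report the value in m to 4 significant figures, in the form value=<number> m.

value=3.977e-08 m

The computation holds full precision; shown intermediates are rounded — rounded just once to four significant digits.
Sliding speed v = 114.5 mm/s = 0.1145 m/s. Distance L = v·t = 0.1145 m/s × 239.9 s = 27.47 m.
Hardness H = 771.3 HV × 9.807 MPa/HV = 7564 MPa = 7.564e+09 Pa.
Contact area A = 116.0 mm² = 1.160e-04 m².
Collected in SI base units: W = 19.51 N, H = 7.564e+09 Pa, K = 6.511e-05.
Apply Archard: V = K·W·L/H = 6.511e-05 · 19.51 · 27.47 / 7.564e+09 = 4.613e-12 m³.
Average depth h = V/A = 4.613e-12 / 1.160e-04 = 3.977e-08 m.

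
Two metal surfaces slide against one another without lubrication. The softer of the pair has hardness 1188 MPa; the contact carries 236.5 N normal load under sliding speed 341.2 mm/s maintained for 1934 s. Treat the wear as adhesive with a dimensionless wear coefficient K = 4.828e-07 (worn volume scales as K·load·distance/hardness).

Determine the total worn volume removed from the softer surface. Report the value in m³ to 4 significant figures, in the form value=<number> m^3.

All working math keeps full float precision — the intermediates are displayed rounded; one last rounding to four significant figures.
Sliding speed v = 341.2 mm/s = 0.3412 m/s. Distance L = v·t = 0.3412 m/s × 1934 s = 659.9 m.
Hardness H = 1188 MPa = 1.188e+09 Pa.
Working in SI base units: W = 236.5 N, H = 1.188e+09 Pa, K = 4.828e-07.
Apply Archard: V = K·W·L/H = 4.828e-07 · 236.5 · 659.9 / 1.188e+09 = 6.342e-11 m³.

value=6.342e-11 m^3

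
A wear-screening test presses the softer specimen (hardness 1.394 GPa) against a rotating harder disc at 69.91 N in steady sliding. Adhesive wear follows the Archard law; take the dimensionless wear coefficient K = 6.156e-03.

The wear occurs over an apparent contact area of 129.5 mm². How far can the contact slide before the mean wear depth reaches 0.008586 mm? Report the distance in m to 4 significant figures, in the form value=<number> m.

The computation runs at exact precision; intermediate values are displayed rounded. Rounded once at the end, at four significant figures.
Hardness H = 1.394 GPa = 1.394e+09 Pa.
Contact area A = 129.5 mm² = 1.295e-04 m².
Depth limit h_lim = 0.008586 mm = 8.586e-06 m.
Collected in SI base units: W = 69.91 N, H = 1.394e+09 Pa, K = 6.156e-03.
Allowed volume V_lim = h_lim·A = 8.586e-06 · 1.295e-04 = 1.112e-09 m³.
Sliding life L = V_lim·H/(K·W) = 1.112e-09 · 1.394e+09 / (6.156e-03 · 69.91) = 3.602 m.

value=3.602 m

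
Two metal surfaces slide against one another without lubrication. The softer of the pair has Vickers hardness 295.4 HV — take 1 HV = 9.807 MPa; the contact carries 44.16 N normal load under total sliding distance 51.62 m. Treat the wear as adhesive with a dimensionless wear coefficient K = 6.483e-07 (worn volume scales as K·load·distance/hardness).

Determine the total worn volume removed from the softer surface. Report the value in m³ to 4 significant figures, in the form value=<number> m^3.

The algebra holds full precision; intermediate values are printed rounded. Rounded just once to four significant figures.
Hardness H = 295.4 HV × 9.807 MPa/HV = 2897 MPa = 2.897e+09 Pa.
Collected in SI base units: W = 44.16 N, H = 2.897e+09 Pa, K = 6.483e-07.
Apply Archard: V = K·W·L/H = 6.483e-07 · 44.16 · 51.62 / 2.897e+09 = 5.101e-13 m³.

value=5.101e-13 m^3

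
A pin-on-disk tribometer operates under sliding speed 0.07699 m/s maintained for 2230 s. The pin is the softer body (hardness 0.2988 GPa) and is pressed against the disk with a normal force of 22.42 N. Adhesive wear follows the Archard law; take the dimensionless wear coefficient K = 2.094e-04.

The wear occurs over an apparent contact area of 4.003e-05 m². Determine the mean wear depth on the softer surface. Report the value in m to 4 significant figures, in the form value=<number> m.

Intermediates are printed rounded. All arithmetic holds full float precision. Rounded once at the end: 4 significant digits.
Convert: Distance L = v·t = 0.07699 m/s × 2230 s = 171.7 m.
Convert: Hardness H = 0.2988 GPa = 2.988e+08 Pa.
In SI base units, W = 22.42 N, H = 2.988e+08 Pa, K = 2.094e-04.
Volume removed: V = K·W·L/H = 2.094e-04 · 22.42 · 171.7 / 2.988e+08 = 2.698e-09 m³.
Mean depth h = V/A = 2.698e-09 / 4.003e-05 = 6.739e-05 m.

value=6.739e-05 m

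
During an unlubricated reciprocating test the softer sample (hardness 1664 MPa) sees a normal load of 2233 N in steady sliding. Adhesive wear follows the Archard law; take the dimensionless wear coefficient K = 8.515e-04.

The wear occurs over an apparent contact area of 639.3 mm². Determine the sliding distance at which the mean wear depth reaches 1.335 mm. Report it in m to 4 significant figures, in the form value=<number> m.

value=746.9 m

All working math holds exact precision; intermediates are displayed rounded. Rounded once at the end, at 4 significant digits.
Convert: Hardness H = 1664 MPa = 1.664e+09 Pa.
Convert: Contact area A = 639.3 mm² = 6.393e-04 m².
Convert: Depth limit h_lim = 1.335 mm = 0.001335 m.
Expressed in SI base units: W = 2233 N, H = 1.664e+09 Pa, K = 8.515e-04.
Limit volume V_lim = h_lim·A = 0.001335 · 6.393e-04 = 8.535e-07 m³.
Sliding life L = V_lim·H/(K·W) = 8.535e-07 · 1.664e+09 / (8.515e-04 · 2233) = 746.9 m.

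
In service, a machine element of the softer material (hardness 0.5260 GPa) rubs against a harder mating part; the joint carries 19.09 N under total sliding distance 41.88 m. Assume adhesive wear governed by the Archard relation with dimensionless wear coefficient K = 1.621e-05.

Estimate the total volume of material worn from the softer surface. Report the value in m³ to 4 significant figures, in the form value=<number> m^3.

value=2.464e-11 m^3

Intermediate values are printed rounded, and every step maintains exact precision, and rounded just once: 4 significant digits.
Hardness H = 0.5260 GPa = 5.260e+08 Pa.
Collected in SI base units: W = 19.09 N, H = 5.260e+08 Pa, K = 1.621e-05.
The Archard volume V = K·W·L/H = 1.621e-05 · 19.09 · 41.88 / 5.260e+08 = 2.464e-11 m³.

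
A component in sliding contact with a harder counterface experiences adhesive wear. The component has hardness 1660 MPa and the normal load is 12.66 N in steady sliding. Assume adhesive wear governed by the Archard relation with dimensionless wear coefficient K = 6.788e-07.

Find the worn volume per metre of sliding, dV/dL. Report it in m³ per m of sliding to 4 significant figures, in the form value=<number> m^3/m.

Intermediates are shown rounded, and every step runs at exact precision — rounded once at the end: four significant figures.
Convert: Hardness H = 1660 MPa = 1.660e+09 Pa.
Working in SI base units: W = 12.66 N, H = 1.660e+09 Pa, K = 6.788e-07.
Volumetric rate dV/dL = K·W/H (no L dependence): 6.788e-07 · 12.66 / 1.660e+09 = 5.177e-15 m³/m.

value=5.177e-15 m^3/m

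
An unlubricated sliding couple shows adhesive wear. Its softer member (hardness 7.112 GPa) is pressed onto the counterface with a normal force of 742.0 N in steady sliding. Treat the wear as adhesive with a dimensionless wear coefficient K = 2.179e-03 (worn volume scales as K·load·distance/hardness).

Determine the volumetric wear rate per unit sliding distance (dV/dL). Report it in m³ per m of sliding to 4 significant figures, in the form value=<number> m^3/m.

Intermediates are printed rounded. The computation runs at full float precision. Rounded once at the end: four significant digits.
Convert: Hardness H = 7.112 GPa = 7.112e+09 Pa.
Expressed in SI base units: W = 742.0 N, H = 7.112e+09 Pa, K = 2.179e-03.
Volumetric rate dV/dL = K·W/H (no L dependence): 2.179e-03 · 742.0 / 7.112e+09 = 2.273e-10 m³/m.

value=2.273e-10 m^3/m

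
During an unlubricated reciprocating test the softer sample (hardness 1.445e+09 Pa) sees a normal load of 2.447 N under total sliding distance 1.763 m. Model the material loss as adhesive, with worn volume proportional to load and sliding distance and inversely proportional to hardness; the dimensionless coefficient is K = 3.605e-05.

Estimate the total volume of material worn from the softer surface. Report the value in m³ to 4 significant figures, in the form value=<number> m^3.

Shown intermediates are rounded. The algebra holds exact precision, and one final rounding to four significant digits.
Expressed in SI base units: W = 2.447 N, H = 1.445e+09 Pa, K = 3.605e-05.
The Archard volume V = K·W·L/H = 3.605e-05 · 2.447 · 1.763 / 1.445e+09 = 1.076e-13 m³.

value=1.076e-13 m^3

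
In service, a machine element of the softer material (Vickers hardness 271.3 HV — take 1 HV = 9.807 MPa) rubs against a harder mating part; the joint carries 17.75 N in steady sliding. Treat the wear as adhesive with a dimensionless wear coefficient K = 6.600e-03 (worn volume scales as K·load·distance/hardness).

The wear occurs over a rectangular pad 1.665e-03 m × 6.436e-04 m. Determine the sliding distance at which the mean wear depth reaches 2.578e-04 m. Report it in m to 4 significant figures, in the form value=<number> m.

The algebra maintains full precision; the intermediates are printed rounded. Rounded once at the end to four significant digits.
Hardness H = 271.3 HV × 9.807 MPa/HV = 2661 MPa = 2.661e+09 Pa.
Contact area A = 1.665e-03 m × 6.436e-04 m = 1.072e-06 m².
Restated in SI base units: W = 17.75 N, H = 2.661e+09 Pa, K = 6.600e-03.
Limit volume V_lim = h_lim·A = 2.578e-04 · 1.072e-06 = 2.763e-10 m³.
Sliding life L = V_lim·H/(K·W) = 2.763e-10 · 2.661e+09 / (6.600e-03 · 17.75) = 6.274 m.

value=6.274 m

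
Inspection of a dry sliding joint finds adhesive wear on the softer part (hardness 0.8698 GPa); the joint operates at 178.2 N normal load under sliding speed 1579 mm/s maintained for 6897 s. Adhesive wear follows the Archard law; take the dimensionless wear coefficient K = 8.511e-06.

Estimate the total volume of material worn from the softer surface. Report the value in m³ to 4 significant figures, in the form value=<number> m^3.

value=1.899e-08 m^3

All arithmetic keeps full float precision — shown intermediates are rounded — a single final rounding: 4 significant digits.
Sliding speed v = 1579 mm/s = 1.579 m/s. The distance L = v·t = 1.579 m/s × 6897 s = 1.089e+04 m.
Hardness H = 0.8698 GPa = 8.698e+08 Pa.
Working in SI base units: W = 178.2 N, H = 8.698e+08 Pa, K = 8.511e-06.
Volume removed: V = K·W·L/H = 8.511e-06 · 178.2 · 1.089e+04 / 8.698e+08 = 1.899e-08 m³.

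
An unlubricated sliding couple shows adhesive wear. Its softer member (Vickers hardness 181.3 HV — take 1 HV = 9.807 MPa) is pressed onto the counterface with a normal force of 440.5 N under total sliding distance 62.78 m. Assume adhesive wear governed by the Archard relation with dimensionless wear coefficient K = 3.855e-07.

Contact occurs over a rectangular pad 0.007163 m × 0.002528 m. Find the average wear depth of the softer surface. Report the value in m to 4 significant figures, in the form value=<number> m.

value=3.311e-07 m

All arithmetic maintains full float precision; the intermediates are shown rounded. Rounded just once to 4 significant digits.
Hardness H = 181.3 HV × 9.807 MPa/HV = 1778 MPa = 1.778e+09 Pa.
Contact area A = 0.007163 m × 0.002528 m = 1.811e-05 m².
Restated in SI base units: W = 440.5 N, H = 1.778e+09 Pa, K = 3.855e-07.
Wear volume V = K·W·L/H = 3.855e-07 · 440.5 · 62.78 / 1.778e+09 = 5.996e-12 m³.
Wear depth h = V/A = 5.996e-12 / 1.811e-05 = 3.311e-07 m.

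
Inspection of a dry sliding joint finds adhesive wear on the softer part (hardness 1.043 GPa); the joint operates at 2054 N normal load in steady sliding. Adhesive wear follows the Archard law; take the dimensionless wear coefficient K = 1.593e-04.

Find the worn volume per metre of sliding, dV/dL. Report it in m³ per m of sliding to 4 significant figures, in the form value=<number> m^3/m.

value=3.137e-10 m^3/m

The intermediates are shown rounded. Every step keeps exact precision — rounded just once, at 4 significant figures.
Convert: Hardness H = 1.043 GPa = 1.043e+09 Pa.
In SI base units, W = 2054 N, H = 1.043e+09 Pa, K = 1.593e-04.
Sliding wear rate dV/dL = K·W/H, so: 1.593e-04 · 2054 / 1.043e+09 = 3.137e-10 m³/m.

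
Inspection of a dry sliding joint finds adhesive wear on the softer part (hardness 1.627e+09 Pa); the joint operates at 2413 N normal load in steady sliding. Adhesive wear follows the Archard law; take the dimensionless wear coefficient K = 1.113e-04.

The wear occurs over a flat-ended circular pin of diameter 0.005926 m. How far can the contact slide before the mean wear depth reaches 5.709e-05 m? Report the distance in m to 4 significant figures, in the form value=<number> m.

value=9.539 m

Shown intermediates are rounded, and every step carries full float precision, and rounded just once, at four significant figures.
Contact area A = π·d²/4 = π·(0.005926 m)²/4 = 2.758e-05 m².
In SI base units: W = 2413 N, H = 1.627e+09 Pa, K = 1.113e-04.
Limit volume V_lim = h_lim·A = 5.709e-05 · 2.758e-05 = 1.575e-09 m³.
Sliding life L = V_lim·H/(K·W) = 1.575e-09 · 1.627e+09 / (1.113e-04 · 2413) = 9.539 m.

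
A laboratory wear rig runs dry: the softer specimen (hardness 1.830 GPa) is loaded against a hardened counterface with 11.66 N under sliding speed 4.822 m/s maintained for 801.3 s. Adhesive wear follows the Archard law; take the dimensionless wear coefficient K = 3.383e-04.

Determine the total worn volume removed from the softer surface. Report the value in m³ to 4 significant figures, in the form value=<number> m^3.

value=8.329e-09 m^3

Intermediates are printed rounded, and the computation keeps exact precision, and rounded once at the end to 4 significant digits.
Convert: Distance L = v·t = 4.822 m/s × 801.3 s = 3864 m.
Convert: Hardness H = 1.830 GPa = 1.830e+09 Pa.
Expressed in SI base units: W = 11.66 N, H = 1.830e+09 Pa, K = 3.383e-04.
Wear volume V = K·W·L/H = 3.383e-04 · 11.66 · 3864 / 1.830e+09 = 8.329e-09 m³.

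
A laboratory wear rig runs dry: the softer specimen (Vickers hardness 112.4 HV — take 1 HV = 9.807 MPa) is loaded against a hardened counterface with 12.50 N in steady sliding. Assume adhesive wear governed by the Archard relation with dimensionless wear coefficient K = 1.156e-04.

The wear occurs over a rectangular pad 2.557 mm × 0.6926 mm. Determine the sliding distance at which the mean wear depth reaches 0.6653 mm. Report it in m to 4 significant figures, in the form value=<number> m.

value=898.8 m

All arithmetic keeps exact precision — the intermediates are displayed rounded, and one final rounding, at four significant figures.
Convert: Hardness H = 112.4 HV × 9.807 MPa/HV = 1102 MPa = 1.102e+09 Pa.
Convert: Pad sides 2.557 mm × 0.6926 mm = 2.557e-03 m × 6.926e-04 m. Contact area A = 2.557e-03 m × 6.926e-04 m = 1.771e-06 m².
Convert: Depth limit h_lim = 0.6653 mm = 6.653e-04 m.
Working in SI base units: W = 12.50 N, H = 1.102e+09 Pa, K = 1.156e-04.
Allowed volume V_lim = h_lim·A = 6.653e-04 · 1.771e-06 = 1.178e-09 m³.
Sliding life L = V_lim·H/(K·W) = 1.178e-09 · 1.102e+09 / (1.156e-04 · 12.50) = 898.8 m.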